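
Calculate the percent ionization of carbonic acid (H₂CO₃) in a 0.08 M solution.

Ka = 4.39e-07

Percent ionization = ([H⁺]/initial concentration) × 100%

Using Ka equilibrium: x² + Ka×x - Ka×C = 0. Solving: [H⁺] = 1.8718e-04. Percent = (1.8718e-04/0.08) × 100

Percent ionization = 0.234%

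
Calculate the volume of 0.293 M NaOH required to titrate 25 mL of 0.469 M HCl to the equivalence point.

At equivalence: moles acid = moles base. moles HCl = 0.469 × 25/1000 = 0.01172 mol. V_base = moles / 0.293 × 1000 = 40.0 mL.

V_{base} = 40.0 mL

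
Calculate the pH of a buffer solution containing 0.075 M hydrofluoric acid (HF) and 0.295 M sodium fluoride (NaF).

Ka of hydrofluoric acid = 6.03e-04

pKa = -log(6.03e-04) = 3.22. pH = pKa + log([A⁻]/[HA]) = 3.22 + log(0.295/0.075)

pH = 3.81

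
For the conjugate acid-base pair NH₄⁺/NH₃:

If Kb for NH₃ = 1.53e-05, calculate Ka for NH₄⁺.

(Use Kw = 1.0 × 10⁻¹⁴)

For a conjugate pair Ka × Kb = Kw, so Ka = Kw/Kb = 1.0 × 10⁻¹⁴ / 1.53e-05 = 6.54e-10.

K_a = 6.54e-10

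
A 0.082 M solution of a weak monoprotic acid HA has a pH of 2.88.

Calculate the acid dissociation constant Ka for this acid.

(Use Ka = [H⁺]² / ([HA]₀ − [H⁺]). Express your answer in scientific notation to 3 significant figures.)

[H⁺] = 10^(−pH) = 10^(−2.88) = 1.318e-03 M. For HA ⇌ H⁺ + A⁻, Ka = [H⁺][A⁻]/[HA] = [H⁺]² / ([HA]₀ − [H⁺]) = (1.318e-03)² / (0.082 − 1.318e-03) = 2.15e-05.

K_a = 2.15e-05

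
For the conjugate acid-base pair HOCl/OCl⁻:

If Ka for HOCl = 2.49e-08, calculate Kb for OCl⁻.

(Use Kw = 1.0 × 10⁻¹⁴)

For a conjugate pair Ka × Kb = Kw, so Kb = Kw/Ka = 1.0 × 10⁻¹⁴ / 2.49e-08 = 4.02e-07.

K_b = 4.02e-07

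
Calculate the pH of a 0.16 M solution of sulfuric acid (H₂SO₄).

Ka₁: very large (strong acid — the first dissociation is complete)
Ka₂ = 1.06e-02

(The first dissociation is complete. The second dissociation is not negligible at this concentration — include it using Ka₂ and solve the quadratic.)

First dissociation is complete: [H⁺]₀ = [HSO₄⁻]₀ = C = 0.16 M. Second dissociation HSO₄⁻ ⇌ H⁺ + SO₄²⁻: let x = [SO₄²⁻]. Ka₂ = (C + x)·x / (C − x) = 1.06e-02 → x² + (C + Ka₂)·x − Ka₂·C = 0 → x² + 0.17060·x − 1.696e-03 = 0. x = (−0.17060 + √(0.17060² + 4 × 1.696e-03)) / 2 = 9.4211e-03 M. [H⁺] = C + x = 0.16 + 9.4211e-03 = 1.6942e-01 M. pH = -log(1.6942e-01) = 0.77.

pH = 0.77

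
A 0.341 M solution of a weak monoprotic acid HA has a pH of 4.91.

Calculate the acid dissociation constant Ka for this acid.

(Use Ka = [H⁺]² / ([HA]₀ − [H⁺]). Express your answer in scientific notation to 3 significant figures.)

[H⁺] = 10^(−pH) = 10^(−4.91) = 1.230e-05 M. For HA ⇌ H⁺ + A⁻, Ka = [H⁺][A⁻]/[HA] = [H⁺]² / ([HA]₀ − [H⁺]) = (1.230e-05)² / (0.341 − 1.230e-05) = 4.44e-10.

K_a = 4.44e-10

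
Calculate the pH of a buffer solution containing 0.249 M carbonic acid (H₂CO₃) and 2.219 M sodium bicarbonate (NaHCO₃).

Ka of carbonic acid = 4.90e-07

pKa = -log(4.90e-07) = 6.31. pH = pKa + log([A⁻]/[HA]) = 6.31 + log(2.219/0.249)

pH = 7.26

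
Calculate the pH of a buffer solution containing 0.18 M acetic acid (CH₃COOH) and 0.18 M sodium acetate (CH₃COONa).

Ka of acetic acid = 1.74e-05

pKa = -log(1.74e-05) = 4.76. pH = pKa + log([A⁻]/[HA]) = 4.76 + log(0.18/0.18)

pH = 4.76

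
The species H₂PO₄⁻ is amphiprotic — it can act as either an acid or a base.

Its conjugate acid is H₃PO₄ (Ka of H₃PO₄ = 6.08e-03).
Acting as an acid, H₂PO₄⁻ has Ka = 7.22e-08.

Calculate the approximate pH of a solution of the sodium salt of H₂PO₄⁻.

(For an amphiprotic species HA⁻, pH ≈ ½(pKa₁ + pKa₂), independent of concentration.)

pKa₁ = -log(6.08e-03) = 2.22; pKa₂ = -log(7.22e-08) = 7.14. For an amphiprotic species, pH ≈ ½(pKa₁ + pKa₂) = ½(2.22 + 7.14) = 4.68.

pH = 4.68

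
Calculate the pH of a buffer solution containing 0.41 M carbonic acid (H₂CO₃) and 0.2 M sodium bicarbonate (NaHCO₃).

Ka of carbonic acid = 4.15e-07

pKa = -log(4.15e-07) = 6.38. pH = pKa + log([A⁻]/[HA]) = 6.38 + log(0.2/0.41)

pH = 6.07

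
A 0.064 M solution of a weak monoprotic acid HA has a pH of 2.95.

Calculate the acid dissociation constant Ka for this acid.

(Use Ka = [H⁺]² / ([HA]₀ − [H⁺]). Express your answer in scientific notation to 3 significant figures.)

[H⁺] = 10^(−pH) = 10^(−2.95) = 1.122e-03 M. For HA ⇌ H⁺ + A⁻, Ka = [H⁺][A⁻]/[HA] = [H⁺]² / ([HA]₀ − [H⁺]) = (1.122e-03)² / (0.064 − 1.122e-03) = 2.00e-05.

K_a = 2.00e-05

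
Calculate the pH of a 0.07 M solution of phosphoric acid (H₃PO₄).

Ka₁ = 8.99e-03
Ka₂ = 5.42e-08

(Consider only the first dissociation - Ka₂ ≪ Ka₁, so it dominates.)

First dissociation dominates. From Ka₁ = [H⁺][HA⁻]/[H₂A], x² + Ka₁·x − Ka₁·C = 0 with C = 0.07 M and Ka₁ = 8.99e-03. Solving: [H⁺] = (−Ka₁ + √(Ka₁² + 4·Ka₁·C)) / 2 = 2.0990e-02 M. pH = -log(2.0990e-02) = 1.68.

pH = 1.68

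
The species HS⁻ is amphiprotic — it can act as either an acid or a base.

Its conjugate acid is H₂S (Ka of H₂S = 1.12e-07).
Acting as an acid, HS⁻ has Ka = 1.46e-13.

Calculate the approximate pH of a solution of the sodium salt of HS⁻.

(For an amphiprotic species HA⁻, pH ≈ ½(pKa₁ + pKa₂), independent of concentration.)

pKa₁ = -log(1.12e-07) = 6.95; pKa₂ = -log(1.46e-13) = 12.84. For an amphiprotic species, pH ≈ ½(pKa₁ + pKa₂) = ½(6.95 + 12.84) = 9.89.

pH = 9.89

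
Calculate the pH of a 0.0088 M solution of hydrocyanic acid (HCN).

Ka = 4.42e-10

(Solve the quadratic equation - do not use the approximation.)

x² + Ka×x - Ka×C = 0. Using quadratic formula: [H⁺] = 1.9720e-06

pH = 5.71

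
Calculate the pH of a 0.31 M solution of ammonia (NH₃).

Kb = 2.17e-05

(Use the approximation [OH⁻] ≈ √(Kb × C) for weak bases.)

[OH⁻] = √(Kb × C) = √(2.17e-05 × 0.31) = 2.5936e-03. pOH = 2.59, pH = 14 - pOH

pH = 11.41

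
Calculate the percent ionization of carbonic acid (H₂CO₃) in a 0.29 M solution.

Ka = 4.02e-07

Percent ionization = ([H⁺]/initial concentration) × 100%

Using Ka equilibrium: x² + Ka×x - Ka×C = 0. Solving: [H⁺] = 3.4124e-04. Percent = (3.4124e-04/0.29) × 100

Percent ionization = 0.118%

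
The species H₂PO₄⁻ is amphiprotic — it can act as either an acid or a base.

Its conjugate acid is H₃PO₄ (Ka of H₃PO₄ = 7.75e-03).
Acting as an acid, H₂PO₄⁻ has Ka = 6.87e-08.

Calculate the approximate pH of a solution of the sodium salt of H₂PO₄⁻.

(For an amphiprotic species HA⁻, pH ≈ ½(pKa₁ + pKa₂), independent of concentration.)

pKa₁ = -log(7.75e-03) = 2.11; pKa₂ = -log(6.87e-08) = 7.16. For an amphiprotic species, pH ≈ ½(pKa₁ + pKa₂) = ½(2.11 + 7.16) = 4.64.

pH = 4.64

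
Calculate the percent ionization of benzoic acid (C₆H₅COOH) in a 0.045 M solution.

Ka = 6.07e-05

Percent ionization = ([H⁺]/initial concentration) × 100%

Using Ka equilibrium: x² + Ka×x - Ka×C = 0. Solving: [H⁺] = 1.6227e-03. Percent = (1.6227e-03/0.045) × 100

Percent ionization = 3.61%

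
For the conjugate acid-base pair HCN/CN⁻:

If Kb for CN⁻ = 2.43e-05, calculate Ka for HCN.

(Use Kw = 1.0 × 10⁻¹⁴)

For a conjugate pair Ka × Kb = Kw, so Ka = Kw/Kb = 1.0 × 10⁻¹⁴ / 2.43e-05 = 4.12e-10.

K_a = 4.12e-10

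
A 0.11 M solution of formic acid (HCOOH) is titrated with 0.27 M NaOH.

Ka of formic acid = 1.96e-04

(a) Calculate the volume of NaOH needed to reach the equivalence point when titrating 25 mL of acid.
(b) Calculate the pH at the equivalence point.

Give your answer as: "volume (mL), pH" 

moles acid = 0.11 × 25/1000 = 0.00275 mol; V_base = moles/0.27 × 1000 = 10.2 mL. At equivalence only the conjugate base is present: [A⁻] = 0.00275/0.035 = 7.8158e-02 M. Kb = Kw/Ka = 5.10e-11; [OH⁻] = √(Kb × [A⁻]) = 1.9969e-06; pOH = 5.70; pH = 14 - pOH = 8.30.

V = 10.2 mL, pH = 8.30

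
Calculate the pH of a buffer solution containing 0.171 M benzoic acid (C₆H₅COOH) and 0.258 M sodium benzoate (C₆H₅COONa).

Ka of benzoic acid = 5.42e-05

pKa = -log(5.42e-05) = 4.27. pH = pKa + log([A⁻]/[HA]) = 4.27 + log(0.258/0.171)

pH = 4.44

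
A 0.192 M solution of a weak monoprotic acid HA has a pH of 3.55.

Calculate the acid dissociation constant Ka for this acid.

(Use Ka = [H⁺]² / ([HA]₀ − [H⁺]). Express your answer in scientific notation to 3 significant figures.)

[H⁺] = 10^(−pH) = 10^(−3.55) = 2.818e-04 M. For HA ⇌ H⁺ + A⁻, Ka = [H⁺][A⁻]/[HA] = [H⁺]² / ([HA]₀ − [H⁺]) = (2.818e-04)² / (0.192 − 2.818e-04) = 4.14e-07.

K_a = 4.14e-07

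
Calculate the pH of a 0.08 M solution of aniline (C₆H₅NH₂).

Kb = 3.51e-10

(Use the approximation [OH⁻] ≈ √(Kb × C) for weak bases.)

[OH⁻] = √(Kb × C) = √(3.51e-10 × 0.08) = 5.2991e-06. pOH = 5.28, pH = 14 - pOH

pH = 8.72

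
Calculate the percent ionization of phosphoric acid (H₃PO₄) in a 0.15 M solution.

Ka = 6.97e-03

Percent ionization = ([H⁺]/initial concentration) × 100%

Using Ka equilibrium: x² + Ka×x - Ka×C = 0. Solving: [H⁺] = 2.9036e-02. Percent = (2.9036e-02/0.15) × 100

Percent ionization = 19.4%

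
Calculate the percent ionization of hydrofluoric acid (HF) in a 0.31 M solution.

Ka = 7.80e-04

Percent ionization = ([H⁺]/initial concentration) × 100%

Using Ka equilibrium: x² + Ka×x - Ka×C = 0. Solving: [H⁺] = 1.5165e-02. Percent = (1.5165e-02/0.31) × 100

Percent ionization = 4.89%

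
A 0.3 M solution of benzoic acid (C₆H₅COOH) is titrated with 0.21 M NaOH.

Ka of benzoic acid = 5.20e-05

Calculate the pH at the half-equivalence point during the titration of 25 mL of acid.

At half-equivalence [HA] = [A⁻], so Henderson-Hasselbalch gives pH = pKa = -log(5.20e-05) = 4.28.

pH = pKa = 4.28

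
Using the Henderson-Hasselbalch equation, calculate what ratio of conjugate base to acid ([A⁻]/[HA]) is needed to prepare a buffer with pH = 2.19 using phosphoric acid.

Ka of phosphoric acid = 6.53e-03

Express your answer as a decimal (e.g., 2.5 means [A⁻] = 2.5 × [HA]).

pKa = -log(6.53e-03) = 2.1851. pH = pKa + log([A⁻]/[HA]), so log([A⁻]/[HA]) = pH − pKa = 2.19 − 2.1851 = 0.0049. [A⁻]/[HA] = 10^(0.0049) = 1.01

[A⁻]/[HA] = 1.01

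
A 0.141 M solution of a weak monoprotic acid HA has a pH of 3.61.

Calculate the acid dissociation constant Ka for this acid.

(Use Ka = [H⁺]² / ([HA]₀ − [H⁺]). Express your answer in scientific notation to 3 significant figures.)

[H⁺] = 10^(−pH) = 10^(−3.61) = 2.455e-04 M. For HA ⇌ H⁺ + A⁻, Ka = [H⁺][A⁻]/[HA] = [H⁺]² / ([HA]₀ − [H⁺]) = (2.455e-04)² / (0.141 − 2.455e-04) = 4.28e-07.

K_a = 4.28e-07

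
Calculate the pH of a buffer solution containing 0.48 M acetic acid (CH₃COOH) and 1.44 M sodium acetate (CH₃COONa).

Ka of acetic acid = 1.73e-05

pKa = -log(1.73e-05) = 4.76. pH = pKa + log([A⁻]/[HA]) = 4.76 + log(1.44/0.48)

pH = 5.24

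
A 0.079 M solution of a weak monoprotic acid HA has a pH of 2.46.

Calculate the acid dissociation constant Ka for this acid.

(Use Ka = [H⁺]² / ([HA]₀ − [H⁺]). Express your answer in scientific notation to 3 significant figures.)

[H⁺] = 10^(−pH) = 10^(−2.46) = 3.467e-03 M. For HA ⇌ H⁺ + A⁻, Ka = [H⁺][A⁻]/[HA] = [H⁺]² / ([HA]₀ − [H⁺]) = (3.467e-03)² / (0.079 − 3.467e-03) = 1.59e-04.

K_a = 1.59e-04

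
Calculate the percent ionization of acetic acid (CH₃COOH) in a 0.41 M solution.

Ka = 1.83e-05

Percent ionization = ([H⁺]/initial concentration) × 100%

Using Ka equilibrium: x² + Ka×x - Ka×C = 0. Solving: [H⁺] = 2.7300e-03. Percent = (2.7300e-03/0.41) × 100

Percent ionization = 0.666%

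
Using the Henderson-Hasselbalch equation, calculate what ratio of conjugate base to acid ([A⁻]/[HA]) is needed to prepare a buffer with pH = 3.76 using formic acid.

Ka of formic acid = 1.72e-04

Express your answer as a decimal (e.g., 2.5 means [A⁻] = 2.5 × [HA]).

pKa = -log(1.72e-04) = 3.7645. pH = pKa + log([A⁻]/[HA]), so log([A⁻]/[HA]) = pH − pKa = 3.76 − 3.7645 = -0.0045. [A⁻]/[HA] = 10^(-0.0045) = 0.990

[A⁻]/[HA] = 0.990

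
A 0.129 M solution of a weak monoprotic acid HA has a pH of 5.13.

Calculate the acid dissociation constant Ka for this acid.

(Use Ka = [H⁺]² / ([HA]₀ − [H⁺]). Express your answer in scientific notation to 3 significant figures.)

[H⁺] = 10^(−pH) = 10^(−5.13) = 7.413e-06 M. For HA ⇌ H⁺ + A⁻, Ka = [H⁺][A⁻]/[HA] = [H⁺]² / ([HA]₀ − [H⁺]) = (7.413e-06)² / (0.129 − 7.413e-06) = 4.26e-10.

K_a = 4.26e-10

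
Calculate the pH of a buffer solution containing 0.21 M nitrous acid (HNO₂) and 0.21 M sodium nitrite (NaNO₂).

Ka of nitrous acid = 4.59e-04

pKa = -log(4.59e-04) = 3.34. pH = pKa + log([A⁻]/[HA]) = 3.34 + log(0.21/0.21)

pH = 3.34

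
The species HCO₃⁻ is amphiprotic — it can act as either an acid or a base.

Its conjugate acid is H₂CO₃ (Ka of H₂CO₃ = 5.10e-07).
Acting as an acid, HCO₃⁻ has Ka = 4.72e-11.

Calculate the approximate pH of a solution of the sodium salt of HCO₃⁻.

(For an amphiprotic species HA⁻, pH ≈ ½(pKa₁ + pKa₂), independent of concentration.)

pKa₁ = -log(5.10e-07) = 6.29; pKa₂ = -log(4.72e-11) = 10.33. For an amphiprotic species, pH ≈ ½(pKa₁ + pKa₂) = ½(6.29 + 10.33) = 8.31.

pH = 8.31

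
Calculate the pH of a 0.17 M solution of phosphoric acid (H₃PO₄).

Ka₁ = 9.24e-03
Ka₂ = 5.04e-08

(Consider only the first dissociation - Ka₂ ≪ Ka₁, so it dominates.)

First dissociation dominates. From Ka₁ = [H⁺][HA⁻]/[H₂A], x² + Ka₁·x − Ka₁·C = 0 with C = 0.17 M and Ka₁ = 9.24e-03. Solving: [H⁺] = (−Ka₁ + √(Ka₁² + 4·Ka₁·C)) / 2 = 3.5282e-02 M. pH = -log(3.5282e-02) = 1.45.

pH = 1.45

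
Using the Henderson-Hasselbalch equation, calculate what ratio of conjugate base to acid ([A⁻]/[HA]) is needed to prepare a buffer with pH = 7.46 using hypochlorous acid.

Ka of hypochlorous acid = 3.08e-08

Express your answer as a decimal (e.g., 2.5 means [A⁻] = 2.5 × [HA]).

pKa = -log(3.08e-08) = 7.5114. pH = pKa + log([A⁻]/[HA]), so log([A⁻]/[HA]) = pH − pKa = 7.46 − 7.5114 = -0.0514. [A⁻]/[HA] = 10^(-0.0514) = 0.888

[A⁻]/[HA] = 0.888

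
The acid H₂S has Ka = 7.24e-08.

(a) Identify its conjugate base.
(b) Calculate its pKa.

(a) The conjugate base is formed by removing one H⁺ from H₂S, giving HS⁻. (b) pKa = -log(Ka) = -log(7.24e-08) = 7.14.

Conjugate base: HS⁻; pK_a = 7.14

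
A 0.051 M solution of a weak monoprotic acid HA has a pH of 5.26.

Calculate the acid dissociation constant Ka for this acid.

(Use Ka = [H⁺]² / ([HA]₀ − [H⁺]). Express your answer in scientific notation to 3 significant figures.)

[H⁺] = 10^(−pH) = 10^(−5.26) = 5.495e-06 M. For HA ⇌ H⁺ + A⁻, Ka = [H⁺][A⁻]/[HA] = [H⁺]² / ([HA]₀ − [H⁺]) = (5.495e-06)² / (0.051 − 5.495e-06) = 5.92e-10.

K_a = 5.92e-10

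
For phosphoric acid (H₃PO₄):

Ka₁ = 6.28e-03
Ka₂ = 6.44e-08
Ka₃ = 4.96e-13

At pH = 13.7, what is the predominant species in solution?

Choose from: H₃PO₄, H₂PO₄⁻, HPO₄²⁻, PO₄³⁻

pKa₁ = 2.20, pKa₂ = 7.19, pKa₃ = 12.30. For a polyprotic acid the predominant species crosses at each pKa: below pKa_n the protonated form dominates, above it the deprotonated form does. At pH = 13.7, the predominant species is PO₄³⁻.

PO₄³⁻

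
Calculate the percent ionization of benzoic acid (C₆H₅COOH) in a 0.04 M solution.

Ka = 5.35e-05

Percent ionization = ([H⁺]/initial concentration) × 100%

Using Ka equilibrium: x² + Ka×x - Ka×C = 0. Solving: [H⁺] = 1.4364e-03. Percent = (1.4364e-03/0.04) × 100

Percent ionization = 3.59%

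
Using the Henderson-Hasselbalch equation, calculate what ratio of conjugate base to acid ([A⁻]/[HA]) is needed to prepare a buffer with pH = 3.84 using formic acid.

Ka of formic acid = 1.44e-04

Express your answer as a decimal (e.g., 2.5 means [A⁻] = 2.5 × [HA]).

pKa = -log(1.44e-04) = 3.8416. pH = pKa + log([A⁻]/[HA]), so log([A⁻]/[HA]) = pH − pKa = 3.84 − 3.8416 = -0.0016. [A⁻]/[HA] = 10^(-0.0016) = 0.996

[A⁻]/[HA] = 0.996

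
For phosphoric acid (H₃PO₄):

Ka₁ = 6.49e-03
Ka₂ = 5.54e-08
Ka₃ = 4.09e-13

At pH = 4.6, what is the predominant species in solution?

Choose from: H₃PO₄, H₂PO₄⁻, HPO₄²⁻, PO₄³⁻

pKa₁ = 2.19, pKa₂ = 7.26, pKa₃ = 12.39. For a polyprotic acid the predominant species crosses at each pKa: below pKa_n the protonated form dominates, above it the deprotonated form does. At pH = 4.6, the predominant species is H₂PO₄⁻.

H₂PO₄⁻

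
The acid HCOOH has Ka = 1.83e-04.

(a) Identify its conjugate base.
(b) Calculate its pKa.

(a) The conjugate base is formed by removing one H⁺ from HCOOH, giving HCOO⁻. (b) pKa = -log(Ka) = -log(1.83e-04) = 3.74.

Conjugate base: HCOO⁻; pK_a = 3.74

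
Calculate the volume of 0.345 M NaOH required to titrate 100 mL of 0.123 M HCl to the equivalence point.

At equivalence: moles acid = moles base. moles HCl = 0.123 × 100/1000 = 0.0123 mol. V_base = moles / 0.345 × 1000 = 35.7 mL.

V_{base} = 35.7 mL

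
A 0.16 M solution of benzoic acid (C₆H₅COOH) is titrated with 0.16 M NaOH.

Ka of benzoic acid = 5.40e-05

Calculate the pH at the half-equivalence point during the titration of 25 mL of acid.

At half-equivalence [HA] = [A⁻], so Henderson-Hasselbalch gives pH = pKa = -log(5.40e-05) = 4.27.

pH = pKa = 4.27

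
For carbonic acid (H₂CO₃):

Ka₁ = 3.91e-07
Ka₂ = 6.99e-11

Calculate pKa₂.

pKa₂ = -log(Ka₂) = -log(6.99e-11) = 10.16.

pK_{a2} = 10.16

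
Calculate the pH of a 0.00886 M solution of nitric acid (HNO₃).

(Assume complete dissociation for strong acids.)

[H⁺] = 0.00886 M for strong acid. pH = -log[H⁺] = -log(0.00886)

pH = 2.05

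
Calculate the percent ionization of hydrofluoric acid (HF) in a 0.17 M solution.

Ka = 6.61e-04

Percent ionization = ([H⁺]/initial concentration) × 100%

Using Ka equilibrium: x² + Ka×x - Ka×C = 0. Solving: [H⁺] = 1.0275e-02. Percent = (1.0275e-02/0.17) × 100

Percent ionization = 6.04%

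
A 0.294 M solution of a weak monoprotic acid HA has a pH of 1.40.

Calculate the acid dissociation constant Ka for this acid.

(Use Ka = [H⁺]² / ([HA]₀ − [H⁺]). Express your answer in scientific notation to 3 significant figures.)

[H⁺] = 10^(−pH) = 10^(−1.40) = 3.981e-02 M. For HA ⇌ H⁺ + A⁻, Ka = [H⁺][A⁻]/[HA] = [H⁺]² / ([HA]₀ − [H⁺]) = (3.981e-02)² / (0.294 − 3.981e-02) = 6.24e-03.

K_a = 6.24e-03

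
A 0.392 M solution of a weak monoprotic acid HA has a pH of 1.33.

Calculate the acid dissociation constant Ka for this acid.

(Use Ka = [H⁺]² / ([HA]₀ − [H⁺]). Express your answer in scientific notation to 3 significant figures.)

[H⁺] = 10^(−pH) = 10^(−1.33) = 4.677e-02 M. For HA ⇌ H⁺ + A⁻, Ka = [H⁺][A⁻]/[HA] = [H⁺]² / ([HA]₀ − [H⁺]) = (4.677e-02)² / (0.392 − 4.677e-02) = 6.34e-03.

K_a = 6.34e-03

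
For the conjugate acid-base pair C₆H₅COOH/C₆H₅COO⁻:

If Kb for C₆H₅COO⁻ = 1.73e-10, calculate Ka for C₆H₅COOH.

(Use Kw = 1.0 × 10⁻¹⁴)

For a conjugate pair Ka × Kb = Kw, so Ka = Kw/Kb = 1.0 × 10⁻¹⁴ / 1.73e-10 = 5.78e-05.

K_a = 5.78e-05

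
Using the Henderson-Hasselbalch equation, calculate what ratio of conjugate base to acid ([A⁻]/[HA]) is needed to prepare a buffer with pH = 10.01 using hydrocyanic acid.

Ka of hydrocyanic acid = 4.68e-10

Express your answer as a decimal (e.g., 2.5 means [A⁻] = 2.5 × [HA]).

pKa = -log(4.68e-10) = 9.3298. pH = pKa + log([A⁻]/[HA]), so log([A⁻]/[HA]) = pH − pKa = 10.01 − 9.3298 = 0.6802. [A⁻]/[HA] = 10^(0.6802) = 4.79

[A⁻]/[HA] = 4.79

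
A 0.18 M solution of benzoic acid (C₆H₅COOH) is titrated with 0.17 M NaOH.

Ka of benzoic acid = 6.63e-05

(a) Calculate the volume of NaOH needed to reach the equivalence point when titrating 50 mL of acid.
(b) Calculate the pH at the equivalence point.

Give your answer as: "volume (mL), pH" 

moles acid = 0.18 × 50/1000 = 0.009 mol; V_base = moles/0.17 × 1000 = 52.9 mL. At equivalence only the conjugate base is present: [A⁻] = 0.009/0.103 = 8.7429e-02 M. Kb = Kw/Ka = 1.51e-10; [OH⁻] = √(Kb × [A⁻]) = 3.6314e-06; pOH = 5.44; pH = 14 - pOH = 8.56.

V = 52.9 mL, pH = 8.56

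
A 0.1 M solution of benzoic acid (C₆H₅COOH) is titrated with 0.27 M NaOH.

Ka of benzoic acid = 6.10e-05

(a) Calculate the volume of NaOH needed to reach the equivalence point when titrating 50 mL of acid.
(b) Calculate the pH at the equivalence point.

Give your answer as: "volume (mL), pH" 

moles acid = 0.1 × 50/1000 = 0.005 mol; V_base = moles/0.27 × 1000 = 18.5 mL. At equivalence only the conjugate base is present: [A⁻] = 0.005/0.069 = 7.2973e-02 M. Kb = Kw/Ka = 1.64e-10; [OH⁻] = √(Kb × [A⁻]) = 3.4587e-06; pOH = 5.46; pH = 14 - pOH = 8.54.

V = 18.5 mL, pH = 8.54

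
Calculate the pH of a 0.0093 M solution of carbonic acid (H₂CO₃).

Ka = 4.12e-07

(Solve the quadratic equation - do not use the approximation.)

x² + Ka×x - Ka×C = 0. Using quadratic formula: [H⁺] = 6.1694e-05

pH = 4.21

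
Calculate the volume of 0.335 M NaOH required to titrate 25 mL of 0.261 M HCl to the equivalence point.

At equivalence: moles acid = moles base. moles HCl = 0.261 × 25/1000 = 0.006525 mol. V_base = moles / 0.335 × 1000 = 19.5 mL.

V_{base} = 19.5 mL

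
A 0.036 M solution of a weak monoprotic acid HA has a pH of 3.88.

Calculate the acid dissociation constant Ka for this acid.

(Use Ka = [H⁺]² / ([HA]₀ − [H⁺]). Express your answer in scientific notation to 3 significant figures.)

[H⁺] = 10^(−pH) = 10^(−3.88) = 1.318e-04 M. For HA ⇌ H⁺ + A⁻, Ka = [H⁺][A⁻]/[HA] = [H⁺]² / ([HA]₀ − [H⁺]) = (1.318e-04)² / (0.036 − 1.318e-04) = 4.84e-07.

K_a = 4.84e-07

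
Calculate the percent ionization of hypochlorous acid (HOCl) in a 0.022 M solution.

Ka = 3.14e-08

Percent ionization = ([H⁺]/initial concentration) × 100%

Using Ka equilibrium: x² + Ka×x - Ka×C = 0. Solving: [H⁺] = 2.6267e-05. Percent = (2.6267e-05/0.022) × 100

Percent ionization = 0.119%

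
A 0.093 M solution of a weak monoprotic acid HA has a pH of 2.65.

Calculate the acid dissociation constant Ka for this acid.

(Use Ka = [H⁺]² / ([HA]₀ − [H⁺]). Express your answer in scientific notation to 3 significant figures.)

[H⁺] = 10^(−pH) = 10^(−2.65) = 2.239e-03 M. For HA ⇌ H⁺ + A⁻, Ka = [H⁺][A⁻]/[HA] = [H⁺]² / ([HA]₀ − [H⁺]) = (2.239e-03)² / (0.093 − 2.239e-03) = 5.52e-05.

K_a = 5.52e-05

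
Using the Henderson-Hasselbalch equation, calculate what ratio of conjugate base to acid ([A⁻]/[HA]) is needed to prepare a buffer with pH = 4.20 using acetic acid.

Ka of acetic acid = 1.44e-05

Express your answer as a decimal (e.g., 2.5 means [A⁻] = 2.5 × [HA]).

pKa = -log(1.44e-05) = 4.8416. pH = pKa + log([A⁻]/[HA]), so log([A⁻]/[HA]) = pH − pKa = 4.20 − 4.8416 = -0.6416. [A⁻]/[HA] = 10^(-0.6416) = 0.228

[A⁻]/[HA] = 0.228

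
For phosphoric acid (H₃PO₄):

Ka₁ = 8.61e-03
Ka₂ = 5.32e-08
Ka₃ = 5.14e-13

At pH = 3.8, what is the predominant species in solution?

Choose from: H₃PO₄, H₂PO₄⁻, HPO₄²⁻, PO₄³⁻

pKa₁ = 2.06, pKa₂ = 7.27, pKa₃ = 12.29. For a polyprotic acid the predominant species crosses at each pKa: below pKa_n the protonated form dominates, above it the deprotonated form does. At pH = 3.8, the predominant species is H₂PO₄⁻.

H₂PO₄⁻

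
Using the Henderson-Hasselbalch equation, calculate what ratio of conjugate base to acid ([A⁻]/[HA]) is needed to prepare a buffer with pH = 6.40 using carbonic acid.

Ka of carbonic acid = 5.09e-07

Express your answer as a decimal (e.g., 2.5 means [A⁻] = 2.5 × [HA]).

pKa = -log(5.09e-07) = 6.2933. pH = pKa + log([A⁻]/[HA]), so log([A⁻]/[HA]) = pH − pKa = 6.40 − 6.2933 = 0.1067. [A⁻]/[HA] = 10^(0.1067) = 1.28

[A⁻]/[HA] = 1.28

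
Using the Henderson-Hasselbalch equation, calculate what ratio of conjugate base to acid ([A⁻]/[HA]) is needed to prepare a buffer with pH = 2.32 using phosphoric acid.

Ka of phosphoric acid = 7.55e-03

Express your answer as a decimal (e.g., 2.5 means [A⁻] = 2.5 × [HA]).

pKa = -log(7.55e-03) = 2.1221. pH = pKa + log([A⁻]/[HA]), so log([A⁻]/[HA]) = pH − pKa = 2.32 − 2.1221 = 0.1979. [A⁻]/[HA] = 10^(0.1979) = 1.58

[A⁻]/[HA] = 1.58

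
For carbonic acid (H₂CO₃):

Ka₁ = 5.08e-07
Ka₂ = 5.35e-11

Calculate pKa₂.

pKa₂ = -log(Ka₂) = -log(5.35e-11) = 10.27.

pK_{a2} = 10.27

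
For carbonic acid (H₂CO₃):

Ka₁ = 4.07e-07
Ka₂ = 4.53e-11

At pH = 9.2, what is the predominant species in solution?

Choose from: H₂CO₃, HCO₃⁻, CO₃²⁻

pKa₁ = 6.39, pKa₂ = 10.34. For a polyprotic acid the predominant species crosses at each pKa: below pKa_n the protonated form dominates, above it the deprotonated form does. At pH = 9.2, the predominant species is HCO₃⁻.

HCO₃⁻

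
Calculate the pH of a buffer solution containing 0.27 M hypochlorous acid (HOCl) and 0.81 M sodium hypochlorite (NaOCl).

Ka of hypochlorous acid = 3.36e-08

pKa = -log(3.36e-08) = 7.47. pH = pKa + log([A⁻]/[HA]) = 7.47 + log(0.81/0.27)

pH = 7.95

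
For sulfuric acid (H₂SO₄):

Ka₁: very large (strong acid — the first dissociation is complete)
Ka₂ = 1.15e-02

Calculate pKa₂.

pKa₂ = -log(Ka₂) = -log(1.15e-02) = 1.94.

pK_{a2} = 1.94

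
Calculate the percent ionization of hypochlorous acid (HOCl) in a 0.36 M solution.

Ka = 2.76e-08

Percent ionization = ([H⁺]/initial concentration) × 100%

Using Ka equilibrium: x² + Ka×x - Ka×C = 0. Solving: [H⁺] = 9.9666e-05. Percent = (9.9666e-05/0.36) × 100

Percent ionization = 0.0277%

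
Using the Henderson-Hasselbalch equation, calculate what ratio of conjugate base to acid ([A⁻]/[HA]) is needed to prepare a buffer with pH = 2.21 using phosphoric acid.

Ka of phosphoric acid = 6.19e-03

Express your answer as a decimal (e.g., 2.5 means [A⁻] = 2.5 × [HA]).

pKa = -log(6.19e-03) = 2.2083. pH = pKa + log([A⁻]/[HA]), so log([A⁻]/[HA]) = pH − pKa = 2.21 − 2.2083 = 0.0017. [A⁻]/[HA] = 10^(0.0017) = 1.00

[A⁻]/[HA] = 1.00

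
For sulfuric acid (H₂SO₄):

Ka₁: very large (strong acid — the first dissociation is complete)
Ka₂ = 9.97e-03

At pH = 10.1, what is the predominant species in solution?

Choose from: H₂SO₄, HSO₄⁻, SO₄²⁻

The first dissociation is complete, so H₂SO₄ itself is never the predominant species in water; pKa₂ = -log(9.97e-03) = 2.00. For a polyprotic acid the predominant species crosses at each pKa: below pKa_n the protonated form dominates, above it the deprotonated form does. At pH = 10.1, the predominant species is SO₄²⁻.

SO₄²⁻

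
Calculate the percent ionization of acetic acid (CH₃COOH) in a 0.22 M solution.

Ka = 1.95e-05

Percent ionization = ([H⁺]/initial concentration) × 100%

Using Ka equilibrium: x² + Ka×x - Ka×C = 0. Solving: [H⁺] = 2.0615e-03. Percent = (2.0615e-03/0.22) × 100

Percent ionization = 0.937%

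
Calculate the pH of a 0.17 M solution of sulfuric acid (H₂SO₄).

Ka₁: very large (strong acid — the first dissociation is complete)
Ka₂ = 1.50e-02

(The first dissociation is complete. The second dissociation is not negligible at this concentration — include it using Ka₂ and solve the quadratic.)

First dissociation is complete: [H⁺]₀ = [HSO₄⁻]₀ = C = 0.17 M. Second dissociation HSO₄⁻ ⇌ H⁺ + SO₄²⁻: let x = [SO₄²⁻]. Ka₂ = (C + x)·x / (C − x) = 1.50e-02 → x² + (C + Ka₂)·x − Ka₂·C = 0 → x² + 0.18500·x − 2.550e-03 = 0. x = (−0.18500 + √(0.18500² + 4 × 2.550e-03)) / 2 = 1.2886e-02 M. [H⁺] = C + x = 0.17 + 1.2886e-02 = 1.8289e-01 M. pH = -log(1.8289e-01) = 0.74.

pH = 0.74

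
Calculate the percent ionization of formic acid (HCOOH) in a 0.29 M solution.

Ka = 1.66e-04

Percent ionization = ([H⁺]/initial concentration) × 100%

Using Ka equilibrium: x² + Ka×x - Ka×C = 0. Solving: [H⁺] = 6.8558e-03. Percent = (6.8558e-03/0.29) × 100

Percent ionization = 2.36%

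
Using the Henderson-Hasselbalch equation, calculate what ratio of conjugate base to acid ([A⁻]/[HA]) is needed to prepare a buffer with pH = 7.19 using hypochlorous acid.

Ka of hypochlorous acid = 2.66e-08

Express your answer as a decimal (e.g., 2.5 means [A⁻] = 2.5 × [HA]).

pKa = -log(2.66e-08) = 7.5751. pH = pKa + log([A⁻]/[HA]), so log([A⁻]/[HA]) = pH − pKa = 7.19 − 7.5751 = -0.3851. [A⁻]/[HA] = 10^(-0.3851) = 0.412

[A⁻]/[HA] = 0.412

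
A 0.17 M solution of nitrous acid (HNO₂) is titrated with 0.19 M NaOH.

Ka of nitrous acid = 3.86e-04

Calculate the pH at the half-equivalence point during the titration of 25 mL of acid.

At half-equivalence [HA] = [A⁻], so Henderson-Hasselbalch gives pH = pKa = -log(3.86e-04) = 3.41.

pH = pKa = 3.41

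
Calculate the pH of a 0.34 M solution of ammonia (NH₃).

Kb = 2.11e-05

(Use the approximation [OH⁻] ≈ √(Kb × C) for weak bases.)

[OH⁻] = √(Kb × C) = √(2.11e-05 × 0.34) = 2.6784e-03. pOH = 2.57, pH = 14 - pOH

pH = 11.43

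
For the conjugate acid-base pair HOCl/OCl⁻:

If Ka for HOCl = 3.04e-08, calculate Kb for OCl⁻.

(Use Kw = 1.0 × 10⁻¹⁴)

For a conjugate pair Ka × Kb = Kw, so Kb = Kw/Ka = 1.0 × 10⁻¹⁴ / 3.04e-08 = 3.29e-07.

K_b = 3.29e-07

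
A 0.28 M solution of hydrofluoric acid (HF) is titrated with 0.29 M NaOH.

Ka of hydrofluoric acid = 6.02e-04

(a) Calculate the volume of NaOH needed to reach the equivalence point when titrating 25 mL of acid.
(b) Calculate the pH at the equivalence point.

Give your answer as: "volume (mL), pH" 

moles acid = 0.28 × 25/1000 = 0.007 mol; V_base = moles/0.29 × 1000 = 24.1 mL. At equivalence only the conjugate base is present: [A⁻] = 0.007/0.049 = 1.4246e-01 M. Kb = Kw/Ka = 1.66e-11; [OH⁻] = √(Kb × [A⁻]) = 1.5383e-06; pOH = 5.81; pH = 14 - pOH = 8.19.

V = 24.1 mL, pH = 8.19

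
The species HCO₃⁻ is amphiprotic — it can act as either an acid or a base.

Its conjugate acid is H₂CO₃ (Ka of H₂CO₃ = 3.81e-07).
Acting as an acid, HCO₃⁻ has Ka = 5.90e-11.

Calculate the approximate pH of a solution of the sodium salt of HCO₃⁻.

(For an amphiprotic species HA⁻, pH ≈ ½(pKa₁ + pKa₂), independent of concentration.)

pKa₁ = -log(3.81e-07) = 6.42; pKa₂ = -log(5.90e-11) = 10.23. For an amphiprotic species, pH ≈ ½(pKa₁ + pKa₂) = ½(6.42 + 10.23) = 8.32.

pH = 8.32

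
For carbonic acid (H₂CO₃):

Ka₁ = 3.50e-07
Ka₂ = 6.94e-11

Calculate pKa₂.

pKa₂ = -log(Ka₂) = -log(6.94e-11) = 10.16.

pK_{a2} = 10.16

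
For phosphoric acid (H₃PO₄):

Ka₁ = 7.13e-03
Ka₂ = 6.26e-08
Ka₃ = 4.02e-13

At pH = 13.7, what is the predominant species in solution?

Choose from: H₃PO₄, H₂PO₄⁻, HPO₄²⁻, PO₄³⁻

pKa₁ = 2.15, pKa₂ = 7.20, pKa₃ = 12.40. For a polyprotic acid the predominant species crosses at each pKa: below pKa_n the protonated form dominates, above it the deprotonated form does. At pH = 13.7, the predominant species is PO₄³⁻.

PO₄³⁻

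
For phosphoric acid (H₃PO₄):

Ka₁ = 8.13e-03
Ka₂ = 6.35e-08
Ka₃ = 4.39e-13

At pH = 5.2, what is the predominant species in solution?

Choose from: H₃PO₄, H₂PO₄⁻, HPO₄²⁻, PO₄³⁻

pKa₁ = 2.09, pKa₂ = 7.20, pKa₃ = 12.36. For a polyprotic acid the predominant species crosses at each pKa: below pKa_n the protonated form dominates, above it the deprotonated form does. At pH = 5.2, the predominant species is H₂PO₄⁻.

H₂PO₄⁻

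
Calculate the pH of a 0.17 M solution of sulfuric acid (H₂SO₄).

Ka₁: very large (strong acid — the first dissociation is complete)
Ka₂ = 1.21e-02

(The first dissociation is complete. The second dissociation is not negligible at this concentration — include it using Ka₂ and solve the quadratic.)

First dissociation is complete: [H⁺]₀ = [HSO₄⁻]₀ = C = 0.17 M. Second dissociation HSO₄⁻ ⇌ H⁺ + SO₄²⁻: let x = [SO₄²⁻]. Ka₂ = (C + x)·x / (C − x) = 1.21e-02 → x² + (C + Ka₂)·x − Ka₂·C = 0 → x² + 0.18210·x − 2.057e-03 = 0. x = (−0.18210 + √(0.18210² + 4 × 2.057e-03)) / 2 = 1.0671e-02 M. [H⁺] = C + x = 0.17 + 1.0671e-02 = 1.8067e-01 M. pH = -log(1.8067e-01) = 0.74.

pH = 0.74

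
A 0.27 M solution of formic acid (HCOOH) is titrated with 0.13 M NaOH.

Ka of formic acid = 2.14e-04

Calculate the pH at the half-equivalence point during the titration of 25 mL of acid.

At half-equivalence [HA] = [A⁻], so Henderson-Hasselbalch gives pH = pKa = -log(2.14e-04) = 3.67.

pH = pKa = 3.67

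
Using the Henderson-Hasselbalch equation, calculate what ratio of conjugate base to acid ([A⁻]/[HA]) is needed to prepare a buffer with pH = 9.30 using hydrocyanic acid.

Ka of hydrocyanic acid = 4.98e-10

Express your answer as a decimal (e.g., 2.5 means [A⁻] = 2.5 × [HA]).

pKa = -log(4.98e-10) = 9.3028. pH = pKa + log([A⁻]/[HA]), so log([A⁻]/[HA]) = pH − pKa = 9.30 − 9.3028 = -0.0028. [A⁻]/[HA] = 10^(-0.0028) = 0.994

[A⁻]/[HA] = 0.994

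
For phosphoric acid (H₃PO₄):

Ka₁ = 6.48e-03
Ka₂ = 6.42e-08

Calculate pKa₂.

pKa₂ = -log(Ka₂) = -log(6.42e-08) = 7.19.

pK_{a2} = 7.19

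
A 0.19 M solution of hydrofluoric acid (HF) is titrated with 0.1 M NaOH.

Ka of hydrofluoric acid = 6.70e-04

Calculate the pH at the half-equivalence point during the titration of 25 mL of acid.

At half-equivalence [HA] = [A⁻], so Henderson-Hasselbalch gives pH = pKa = -log(6.70e-04) = 3.17.

pH = pKa = 3.17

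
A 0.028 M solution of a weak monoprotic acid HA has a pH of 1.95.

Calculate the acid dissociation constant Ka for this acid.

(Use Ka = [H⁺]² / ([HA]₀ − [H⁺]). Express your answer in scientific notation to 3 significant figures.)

[H⁺] = 10^(−pH) = 10^(−1.95) = 1.122e-02 M. For HA ⇌ H⁺ + A⁻, Ka = [H⁺][A⁻]/[HA] = [H⁺]² / ([HA]₀ − [H⁺]) = (1.122e-02)² / (0.028 − 1.122e-02) = 7.50e-03.

K_a = 7.50e-03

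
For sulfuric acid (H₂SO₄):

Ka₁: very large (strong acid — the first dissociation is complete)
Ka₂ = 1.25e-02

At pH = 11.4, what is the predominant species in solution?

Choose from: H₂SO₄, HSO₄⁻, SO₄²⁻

The first dissociation is complete, so H₂SO₄ itself is never the predominant species in water; pKa₂ = -log(1.25e-02) = 1.90. For a polyprotic acid the predominant species crosses at each pKa: below pKa_n the protonated form dominates, above it the deprotonated form does. At pH = 11.4, the predominant species is SO₄²⁻.

SO₄²⁻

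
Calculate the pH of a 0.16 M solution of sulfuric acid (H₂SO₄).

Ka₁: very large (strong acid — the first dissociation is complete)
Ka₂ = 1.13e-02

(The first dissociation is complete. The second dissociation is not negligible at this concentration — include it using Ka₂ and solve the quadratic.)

First dissociation is complete: [H⁺]₀ = [HSO₄⁻]₀ = C = 0.16 M. Second dissociation HSO₄⁻ ⇌ H⁺ + SO₄²⁻: let x = [SO₄²⁻]. Ka₂ = (C + x)·x / (C − x) = 1.13e-02 → x² + (C + Ka₂)·x − Ka₂·C = 0 → x² + 0.17130·x − 1.808e-03 = 0. x = (−0.17130 + √(0.17130² + 4 × 1.808e-03)) / 2 = 9.9739e-03 M. [H⁺] = C + x = 0.16 + 9.9739e-03 = 1.6997e-01 M. pH = -log(1.6997e-01) = 0.77.

pH = 0.77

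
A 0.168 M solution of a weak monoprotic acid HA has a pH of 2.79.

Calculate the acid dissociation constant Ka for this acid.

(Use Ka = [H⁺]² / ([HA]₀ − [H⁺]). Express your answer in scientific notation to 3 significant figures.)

[H⁺] = 10^(−pH) = 10^(−2.79) = 1.622e-03 M. For HA ⇌ H⁺ + A⁻, Ka = [H⁺][A⁻]/[HA] = [H⁺]² / ([HA]₀ − [H⁺]) = (1.622e-03)² / (0.168 − 1.622e-03) = 1.58e-05.

K_a = 1.58e-05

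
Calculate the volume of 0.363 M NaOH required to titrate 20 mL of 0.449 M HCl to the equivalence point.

At equivalence: moles acid = moles base. moles HCl = 0.449 × 20/1000 = 0.00898 mol. V_base = moles / 0.363 × 1000 = 24.7 mL.

V_{base} = 24.7 mL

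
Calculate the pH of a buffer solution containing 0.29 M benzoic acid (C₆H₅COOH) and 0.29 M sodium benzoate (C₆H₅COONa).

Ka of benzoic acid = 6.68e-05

pKa = -log(6.68e-05) = 4.18. pH = pKa + log([A⁻]/[HA]) = 4.18 + log(0.29/0.29)

pH = 4.18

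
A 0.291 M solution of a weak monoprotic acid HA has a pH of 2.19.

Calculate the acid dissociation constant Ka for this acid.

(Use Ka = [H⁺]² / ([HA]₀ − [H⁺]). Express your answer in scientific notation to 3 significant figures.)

[H⁺] = 10^(−pH) = 10^(−2.19) = 6.457e-03 M. For HA ⇌ H⁺ + A⁻, Ka = [H⁺][A⁻]/[HA] = [H⁺]² / ([HA]₀ − [H⁺]) = (6.457e-03)² / (0.291 − 6.457e-03) = 1.47e-04.

K_a = 1.47e-04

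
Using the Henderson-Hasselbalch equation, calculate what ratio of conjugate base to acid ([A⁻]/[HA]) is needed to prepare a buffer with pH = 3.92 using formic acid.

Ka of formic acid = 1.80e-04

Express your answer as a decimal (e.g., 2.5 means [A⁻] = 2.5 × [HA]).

pKa = -log(1.80e-04) = 3.7447. pH = pKa + log([A⁻]/[HA]), so log([A⁻]/[HA]) = pH − pKa = 3.92 − 3.7447 = 0.1753. [A⁻]/[HA] = 10^(0.1753) = 1.50

[A⁻]/[HA] = 1.50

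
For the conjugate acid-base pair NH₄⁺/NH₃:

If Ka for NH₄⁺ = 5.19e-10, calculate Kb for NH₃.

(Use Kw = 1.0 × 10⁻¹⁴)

For a conjugate pair Ka × Kb = Kw, so Kb = Kw/Ka = 1.0 × 10⁻¹⁴ / 5.19e-10 = 1.93e-05.

K_b = 1.93e-05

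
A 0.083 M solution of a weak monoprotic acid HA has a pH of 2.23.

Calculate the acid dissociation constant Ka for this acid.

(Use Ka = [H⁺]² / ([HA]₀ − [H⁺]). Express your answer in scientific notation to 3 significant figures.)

[H⁺] = 10^(−pH) = 10^(−2.23) = 5.888e-03 M. For HA ⇌ H⁺ + A⁻, Ka = [H⁺][A⁻]/[HA] = [H⁺]² / ([HA]₀ − [H⁺]) = (5.888e-03)² / (0.083 − 5.888e-03) = 4.50e-04.

K_a = 4.50e-04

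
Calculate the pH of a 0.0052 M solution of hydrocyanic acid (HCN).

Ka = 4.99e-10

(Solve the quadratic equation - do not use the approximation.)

x² + Ka×x - Ka×C = 0. Using quadratic formula: [H⁺] = 1.6106e-06

pH = 5.79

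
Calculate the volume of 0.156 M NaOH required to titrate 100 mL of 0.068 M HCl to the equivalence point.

At equivalence: moles acid = moles base. moles HCl = 0.068 × 100/1000 = 0.0068 mol. V_base = moles / 0.156 × 1000 = 43.6 mL.

V_{base} = 43.6 mL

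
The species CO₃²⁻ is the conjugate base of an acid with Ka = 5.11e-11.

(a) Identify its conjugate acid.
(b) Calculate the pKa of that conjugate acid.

(a) The conjugate acid is formed by adding one H⁺ to CO₃²⁻, giving HCO₃⁻. (b) pKa = -log(Ka) = -log(5.11e-11) = 10.29.

Conjugate acid: HCO₃⁻; pK_a = 10.29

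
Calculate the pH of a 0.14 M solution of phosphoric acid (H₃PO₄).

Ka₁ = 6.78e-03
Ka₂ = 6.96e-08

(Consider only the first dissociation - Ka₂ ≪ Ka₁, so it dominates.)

First dissociation dominates. From Ka₁ = [H⁺][HA⁻]/[H₂A], x² + Ka₁·x − Ka₁·C = 0 with C = 0.14 M and Ka₁ = 6.78e-03. Solving: [H⁺] = (−Ka₁ + √(Ka₁² + 4·Ka₁·C)) / 2 = 2.7605e-02 M. pH = -log(2.7605e-02) = 1.56.

pH = 1.56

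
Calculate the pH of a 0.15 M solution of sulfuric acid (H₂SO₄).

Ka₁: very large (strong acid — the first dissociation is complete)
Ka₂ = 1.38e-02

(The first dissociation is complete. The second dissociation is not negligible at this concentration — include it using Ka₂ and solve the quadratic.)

First dissociation is complete: [H⁺]₀ = [HSO₄⁻]₀ = C = 0.15 M. Second dissociation HSO₄⁻ ⇌ H⁺ + SO₄²⁻: let x = [SO₄²⁻]. Ka₂ = (C + x)·x / (C − x) = 1.38e-02 → x² + (C + Ka₂)·x − Ka₂·C = 0 → x² + 0.16380·x − 2.070e-03 = 0. x = (−0.16380 + √(0.16380² + 4 × 2.070e-03)) / 2 = 1.1789e-02 M. [H⁺] = C + x = 0.15 + 1.1789e-02 = 1.6179e-01 M. pH = -log(1.6179e-01) = 0.79.

pH = 0.79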